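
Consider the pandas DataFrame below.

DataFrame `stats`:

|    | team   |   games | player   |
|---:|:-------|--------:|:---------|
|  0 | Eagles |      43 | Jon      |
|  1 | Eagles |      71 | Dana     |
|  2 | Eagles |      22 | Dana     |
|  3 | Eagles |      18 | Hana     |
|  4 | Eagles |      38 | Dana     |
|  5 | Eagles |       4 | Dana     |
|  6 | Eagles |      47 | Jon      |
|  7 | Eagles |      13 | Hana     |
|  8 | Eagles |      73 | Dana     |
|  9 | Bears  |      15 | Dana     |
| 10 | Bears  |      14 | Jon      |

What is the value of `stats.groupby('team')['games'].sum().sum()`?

group by team, sum of games:
team
Bears      29
Eagles    329
Name: games, dtype: int64
Taking the sum of the resulting series gives 358.

358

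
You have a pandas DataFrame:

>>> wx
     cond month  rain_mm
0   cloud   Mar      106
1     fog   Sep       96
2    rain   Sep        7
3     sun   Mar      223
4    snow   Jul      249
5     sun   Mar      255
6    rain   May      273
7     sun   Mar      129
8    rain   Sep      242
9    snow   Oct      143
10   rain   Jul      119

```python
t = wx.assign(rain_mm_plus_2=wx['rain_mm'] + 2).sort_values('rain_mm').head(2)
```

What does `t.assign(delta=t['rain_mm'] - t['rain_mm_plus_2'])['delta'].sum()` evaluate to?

add column rain_mm_plus_2 = wx['rain_mm'] + 2:
     cond month  rain_mm  rain_mm_plus_2
0   cloud   Mar      106             108
1     fog   Sep       96              98
2    rain   Sep        7               9
3     sun   Mar      223             225
4    snow   Jul      249             251
5     sun   Mar      255             257
6    rain   May      273             275
7     sun   Mar      129             131
8    rain   Sep      242             244
9    snow   Oct      143             145
10   rain   Jul      119             121
sort by rain_mm:
     cond month  rain_mm  rain_mm_plus_2
2    rain   Sep        7               9
1     fog   Sep       96              98
0   cloud   Mar      106             108
10   rain   Jul      119             121
7     sun   Mar      129             131
9    snow   Oct      143             145
3     sun   Mar      223             225
8    rain   Sep      242             244
4    snow   Jul      249             251
5     sun   Mar      255             257
6    rain   May      273             275
take first 2 rows:
   cond month  rain_mm  rain_mm_plus_2
2  rain   Sep        7               9
1   fog   Sep       96              98
add column delta = t['rain_mm'] - t['rain_mm_plus_2']:
   cond month  rain_mm  rain_mm_plus_2  delta
2  rain   Sep        7               9     -2
1   fog   Sep       96              98     -2
The sum of column 'delta' is -4.

-4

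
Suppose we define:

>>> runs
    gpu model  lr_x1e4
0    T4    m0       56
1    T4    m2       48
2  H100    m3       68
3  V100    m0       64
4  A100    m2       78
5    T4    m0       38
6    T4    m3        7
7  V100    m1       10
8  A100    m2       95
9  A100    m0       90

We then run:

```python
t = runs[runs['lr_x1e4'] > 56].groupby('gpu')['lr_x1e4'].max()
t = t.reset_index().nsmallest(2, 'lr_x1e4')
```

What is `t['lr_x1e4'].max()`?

filter rows where lr_x1e4 > 56:
    gpu model  lr_x1e4
2  H100    m3       68
3  V100    m0       64
4  A100    m2       78
8  A100    m2       95
9  A100    m0       90
group by gpu, max of lr_x1e4:
gpu
A100    95
H100    68
V100    64
Name: lr_x1e4, dtype: int64
reset_index():
    gpu  lr_x1e4
0  A100       95
1  H100       68
2  V100       64
take 2 rows with smallest lr_x1e4:
    gpu  lr_x1e4
2  V100       64
1  H100       68
The max of column 'lr_x1e4' is 68.

68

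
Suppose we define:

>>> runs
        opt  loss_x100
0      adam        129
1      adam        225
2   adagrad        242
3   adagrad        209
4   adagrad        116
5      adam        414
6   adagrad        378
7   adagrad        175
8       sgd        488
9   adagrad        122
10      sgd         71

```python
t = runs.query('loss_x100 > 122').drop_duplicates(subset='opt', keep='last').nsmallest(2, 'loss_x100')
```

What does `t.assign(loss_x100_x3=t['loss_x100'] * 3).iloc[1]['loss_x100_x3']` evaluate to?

filter rows where loss_x100 > 122:
       opt  loss_x100
0     adam        129
1     adam        225
2  adagrad        242
3  adagrad        209
5     adam        414
6  adagrad        378
7  adagrad        175
8      sgd        488
drop duplicate opt (keep=last):
       opt  loss_x100
5     adam        414
7  adagrad        175
8      sgd        488
take 2 rows with smallest loss_x100:
       opt  loss_x100
7  adagrad        175
5     adam        414
add column loss_x100_x3 = t['loss_x100'] * 3:
       opt  loss_x100  loss_x100_x3
7  adagrad        175           525
5     adam        414          1242
Hence 1242.

1242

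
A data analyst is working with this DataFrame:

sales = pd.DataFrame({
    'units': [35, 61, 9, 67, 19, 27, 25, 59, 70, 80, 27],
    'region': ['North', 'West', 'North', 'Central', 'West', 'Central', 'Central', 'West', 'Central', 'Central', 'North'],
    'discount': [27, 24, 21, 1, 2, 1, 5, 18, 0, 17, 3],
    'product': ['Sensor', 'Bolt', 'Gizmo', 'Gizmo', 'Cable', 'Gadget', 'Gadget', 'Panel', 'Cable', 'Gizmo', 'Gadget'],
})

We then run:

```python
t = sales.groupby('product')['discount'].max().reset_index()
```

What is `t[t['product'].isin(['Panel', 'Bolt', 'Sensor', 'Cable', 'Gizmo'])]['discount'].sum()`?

group by product, max of discount:
product
Bolt      24
Cable      2
Gadget     5
Gizmo     21
Panel     18
Sensor    27
Name: discount, dtype: int64
reset_index():
  product  discount
0    Bolt        24
1   Cable         2
2  Gadget         5
3   Gizmo        21
4   Panel        18
5  Sensor        27
filter rows where product in ['Panel', 'Bolt', 'Sensor', 'Cable', 'Gizmo']:
  product  discount
0    Bolt        24
1   Cable         2
3   Gizmo        21
4   Panel        18
5  Sensor        27

92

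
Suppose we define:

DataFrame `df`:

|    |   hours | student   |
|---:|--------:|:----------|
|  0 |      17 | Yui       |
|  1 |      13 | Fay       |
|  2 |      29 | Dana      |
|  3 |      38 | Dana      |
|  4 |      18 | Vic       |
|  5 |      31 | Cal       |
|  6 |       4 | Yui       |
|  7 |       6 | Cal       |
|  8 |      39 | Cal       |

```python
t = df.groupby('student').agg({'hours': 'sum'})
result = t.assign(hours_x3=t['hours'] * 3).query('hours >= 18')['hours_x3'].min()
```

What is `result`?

54

group by student, sum of hours:
         hours
student       
Cal         76
Dana        67
Fay         13
Vic         18
Yui         21
add column hours_x3 = t['hours'] * 3:
         hours  hours_x3
student                 
Cal         76       228
Dana        67       201
Fay         13        39
Vic         18        54
Yui         21        63
filter rows where hours >= 18:
         hours  hours_x3
student                 
Cal         76       228
Dana        67       201
Vic         18        54
Yui         21        63
min of column 'hours_x3' → 54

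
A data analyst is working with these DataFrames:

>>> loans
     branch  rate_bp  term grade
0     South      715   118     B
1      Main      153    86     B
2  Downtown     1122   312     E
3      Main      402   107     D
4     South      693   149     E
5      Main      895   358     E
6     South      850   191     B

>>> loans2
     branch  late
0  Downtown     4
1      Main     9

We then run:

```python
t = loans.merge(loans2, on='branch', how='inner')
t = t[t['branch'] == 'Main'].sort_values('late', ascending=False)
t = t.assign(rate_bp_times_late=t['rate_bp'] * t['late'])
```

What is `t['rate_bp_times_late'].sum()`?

merge on 'branch' (how='inner') → 4 rows:
     branch  rate_bp  term grade  late
0      Main      153    86     B     9
1  Downtown     1122   312     E     4
2      Main      402   107     D     9
3      Main      895   358     E     9
filter rows where branch == 'Main':
  branch  rate_bp  term grade  late
0   Main      153    86     B     9
2   Main      402   107     D     9
3   Main      895   358     E     9
sort by late descending:
  branch  rate_bp  term grade  late
0   Main      153    86     B     9
2   Main      402   107     D     9
3   Main      895   358     E     9
add column rate_bp_times_late = t['rate_bp'] * t['late']:
  branch  rate_bp  term grade  late  rate_bp_times_late
0   Main      153    86     B     9                1377
2   Main      402   107     D     9                3618
3   Main      895   358     E     9                8055
So sum() = 13050.

13050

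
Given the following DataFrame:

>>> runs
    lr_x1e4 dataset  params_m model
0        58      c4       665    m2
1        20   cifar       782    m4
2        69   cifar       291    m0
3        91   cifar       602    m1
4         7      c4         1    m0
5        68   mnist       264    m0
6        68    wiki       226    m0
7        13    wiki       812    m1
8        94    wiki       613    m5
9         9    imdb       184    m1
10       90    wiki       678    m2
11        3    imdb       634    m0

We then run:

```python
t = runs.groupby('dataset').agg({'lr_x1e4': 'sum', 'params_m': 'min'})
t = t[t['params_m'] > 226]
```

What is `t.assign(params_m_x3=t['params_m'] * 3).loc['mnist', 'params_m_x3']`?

group by dataset: sum(lr_x1e4), min(params_m):
         lr_x1e4  params_m
dataset                   
c4            65         1
cifar        180       291
imdb          12       184
mnist         68       264
wiki         265       226
filter rows where params_m > 226:
         lr_x1e4  params_m
dataset                   
cifar        180       291
mnist         68       264
add column params_m_x3 = t['params_m'] * 3:
         lr_x1e4  params_m  params_m_x3
dataset                                
cifar        180       291          873
mnist         68       264          792

792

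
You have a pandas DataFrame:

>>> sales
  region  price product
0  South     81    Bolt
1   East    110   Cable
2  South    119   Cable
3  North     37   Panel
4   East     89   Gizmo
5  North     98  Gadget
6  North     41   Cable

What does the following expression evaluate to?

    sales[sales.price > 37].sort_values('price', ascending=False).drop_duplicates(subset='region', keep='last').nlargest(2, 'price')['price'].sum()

170

filter rows where price > 37:
  region  price product
0  South     81    Bolt
1   East    110   Cable
2  South    119   Cable
4   East     89   Gizmo
5  North     98  Gadget
6  North     41   Cable
sort by price descending:
  region  price product
2  South    119   Cable
1   East    110   Cable
5  North     98  Gadget
4   East     89   Gizmo
0  South     81    Bolt
6  North     41   Cable
drop duplicate region (keep=last):
  region  price product
4   East     89   Gizmo
0  South     81    Bolt
6  North     41   Cable
take 2 rows with largest price:
  region  price product
4   East     89   Gizmo
0  South     81    Bolt
The sum of column 'price' is 170.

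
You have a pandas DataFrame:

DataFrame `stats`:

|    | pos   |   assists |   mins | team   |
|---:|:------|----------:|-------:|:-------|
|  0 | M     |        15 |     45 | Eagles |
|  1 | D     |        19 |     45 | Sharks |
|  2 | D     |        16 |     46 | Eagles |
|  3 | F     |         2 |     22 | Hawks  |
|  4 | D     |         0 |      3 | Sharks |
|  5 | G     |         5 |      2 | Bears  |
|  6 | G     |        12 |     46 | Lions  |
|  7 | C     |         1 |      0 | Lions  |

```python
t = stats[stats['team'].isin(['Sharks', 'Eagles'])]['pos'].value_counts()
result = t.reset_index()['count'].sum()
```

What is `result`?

4

filter rows where team in ['Sharks', 'Eagles']:
  pos  assists  mins    team
0   M       15    45  Eagles
1   D       19    45  Sharks
2   D       16    46  Eagles
4   D        0     3  Sharks
value_counts of pos:
pos
D    3
M    1
Name: count, dtype: int64
reset_index():
  pos  count
0   D      3
1   M      1
Hence 4.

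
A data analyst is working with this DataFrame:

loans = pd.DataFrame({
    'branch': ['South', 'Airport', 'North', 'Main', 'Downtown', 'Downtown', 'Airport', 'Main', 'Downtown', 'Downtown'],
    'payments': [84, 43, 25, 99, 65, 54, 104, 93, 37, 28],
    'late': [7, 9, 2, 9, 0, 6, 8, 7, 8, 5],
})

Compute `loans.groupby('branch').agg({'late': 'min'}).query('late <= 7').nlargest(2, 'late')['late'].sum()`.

group by branch, min of late:
          late
branch        
Airport      8
Downtown     0
Main         7
North        2
South        7
filter rows where late <= 7:
          late
branch        
Downtown     0
Main         7
North        2
South        7
take 2 rows with largest late:
        late
branch      
Main       7
South      7

14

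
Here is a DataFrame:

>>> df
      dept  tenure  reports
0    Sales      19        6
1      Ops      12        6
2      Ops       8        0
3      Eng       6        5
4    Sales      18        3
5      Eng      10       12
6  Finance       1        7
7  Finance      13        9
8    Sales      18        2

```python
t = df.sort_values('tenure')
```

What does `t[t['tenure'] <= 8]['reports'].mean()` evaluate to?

4.0

sort by tenure:
      dept  tenure  reports
6  Finance       1        7
3      Eng       6        5
2      Ops       8        0
5      Eng      10       12
1      Ops      12        6
7  Finance      13        9
4    Sales      18        3
8    Sales      18        2
0    Sales      19        6
filter rows where tenure <= 8:
      dept  tenure  reports
6  Finance       1        7
3      Eng       6        5
2      Ops       8        0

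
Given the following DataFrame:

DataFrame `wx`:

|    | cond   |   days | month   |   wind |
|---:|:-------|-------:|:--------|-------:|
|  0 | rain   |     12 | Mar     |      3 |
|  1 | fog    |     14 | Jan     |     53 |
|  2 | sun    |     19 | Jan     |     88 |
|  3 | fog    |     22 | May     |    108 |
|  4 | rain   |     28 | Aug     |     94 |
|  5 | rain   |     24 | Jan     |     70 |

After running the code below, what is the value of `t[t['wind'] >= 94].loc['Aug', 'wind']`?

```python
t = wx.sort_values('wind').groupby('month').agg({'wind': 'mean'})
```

94.0

sort by wind:
   cond  days month  wind
0  rain    12   Mar     3
1   fog    14   Jan    53
5  rain    24   Jan    70
2   sun    19   Jan    88
4  rain    28   Aug    94
3   fog    22   May   108
group by month, mean of wind:
             wind
month            
Aug     94.000000
Jan     70.333333
Mar      3.000000
May    108.000000
filter rows where wind >= 94:
        wind
month       
Aug     94.0
May    108.0
The value at row 'Aug', column 'wind' is 94.0.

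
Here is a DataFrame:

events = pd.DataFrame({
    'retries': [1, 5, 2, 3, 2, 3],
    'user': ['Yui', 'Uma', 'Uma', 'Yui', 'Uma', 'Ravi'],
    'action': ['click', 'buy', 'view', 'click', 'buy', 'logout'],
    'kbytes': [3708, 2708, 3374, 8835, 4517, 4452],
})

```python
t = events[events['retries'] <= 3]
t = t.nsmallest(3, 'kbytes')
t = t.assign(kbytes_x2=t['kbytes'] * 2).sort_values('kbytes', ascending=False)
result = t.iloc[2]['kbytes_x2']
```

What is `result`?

filter rows where retries <= 3:
   retries  user  action  kbytes
0        1   Yui   click    3708
2        2   Uma    view    3374
3        3   Yui   click    8835
4        2   Uma     buy    4517
5        3  Ravi  logout    4452
take 3 rows with smallest kbytes:
   retries  user  action  kbytes
2        2   Uma    view    3374
0        1   Yui   click    3708
5        3  Ravi  logout    4452
add column kbytes_x2 = t['kbytes'] * 2:
   retries  user  action  kbytes  kbytes_x2
2        2   Uma    view    3374       6748
0        1   Yui   click    3708       7416
5        3  Ravi  logout    4452       8904
sort by kbytes descending:
   retries  user  action  kbytes  kbytes_x2
5        3  Ravi  logout    4452       8904
0        1   Yui   click    3708       7416
2        2   Uma    view    3374       6748
value at position 2, column 'kbytes_x2' → 6748

6748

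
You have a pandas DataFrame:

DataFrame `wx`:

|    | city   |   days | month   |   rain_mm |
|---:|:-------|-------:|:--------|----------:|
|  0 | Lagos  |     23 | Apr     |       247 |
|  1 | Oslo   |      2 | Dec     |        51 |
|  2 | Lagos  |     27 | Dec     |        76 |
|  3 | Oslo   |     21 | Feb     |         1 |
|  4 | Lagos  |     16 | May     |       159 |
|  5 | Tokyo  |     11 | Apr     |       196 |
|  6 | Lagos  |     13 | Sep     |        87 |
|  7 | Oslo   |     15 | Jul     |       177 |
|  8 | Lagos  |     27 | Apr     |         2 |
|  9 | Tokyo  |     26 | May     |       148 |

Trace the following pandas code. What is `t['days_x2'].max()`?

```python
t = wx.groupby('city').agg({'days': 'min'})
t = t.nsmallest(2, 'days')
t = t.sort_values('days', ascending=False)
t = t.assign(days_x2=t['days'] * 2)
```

22

group by city, min of days:
       days
city       
Lagos    13
Oslo      2
Tokyo    11
take 2 rows with smallest days:
       days
city       
Oslo      2
Tokyo    11
sort by days descending:
       days
city       
Tokyo    11
Oslo      2
add column days_x2 = t['days'] * 2:
       days  days_x2
city                
Tokyo    11       22
Oslo      2        4
Taking the max of column 'days_x2' gives 22.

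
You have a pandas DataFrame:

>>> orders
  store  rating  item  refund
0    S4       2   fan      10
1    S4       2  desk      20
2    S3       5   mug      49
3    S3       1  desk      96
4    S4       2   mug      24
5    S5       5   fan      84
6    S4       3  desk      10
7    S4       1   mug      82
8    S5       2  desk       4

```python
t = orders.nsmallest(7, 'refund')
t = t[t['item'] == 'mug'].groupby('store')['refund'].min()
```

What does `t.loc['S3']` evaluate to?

49

take 7 rows with smallest refund:
  store  rating  item  refund
8    S5       2  desk       4
0    S4       2   fan      10
6    S4       3  desk      10
1    S4       2  desk      20
4    S4       2   mug      24
2    S3       5   mug      49
7    S4       1   mug      82
filter rows where item == 'mug':
  store  rating item  refund
4    S4       2  mug      24
2    S3       5  mug      49
7    S4       1  mug      82
group by store, min of refund:
store
S3    49
S4    24
Name: refund, dtype: int64
Reading off the value at index 'S3', we get 49.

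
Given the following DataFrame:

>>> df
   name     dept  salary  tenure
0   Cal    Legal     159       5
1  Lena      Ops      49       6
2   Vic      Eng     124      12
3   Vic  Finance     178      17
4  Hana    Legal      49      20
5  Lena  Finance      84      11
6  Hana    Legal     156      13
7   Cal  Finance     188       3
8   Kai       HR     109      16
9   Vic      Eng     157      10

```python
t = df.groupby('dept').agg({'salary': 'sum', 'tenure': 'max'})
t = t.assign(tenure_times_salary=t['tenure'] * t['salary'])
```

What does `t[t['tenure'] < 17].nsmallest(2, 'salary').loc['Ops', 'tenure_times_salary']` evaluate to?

group by dept: sum(salary), max(tenure):
         salary  tenure
dept                   
Eng         281      12
Finance     450      17
HR          109      16
Legal       364      20
Ops          49       6
add column tenure_times_salary = t['tenure'] * t['salary']:
         salary  tenure  tenure_times_salary
dept                                        
Eng         281      12                 3372
Finance     450      17                 7650
HR          109      16                 1744
Legal       364      20                 7280
Ops          49       6                  294
filter rows where tenure < 17:
      salary  tenure  tenure_times_salary
dept                                     
Eng      281      12                 3372
HR       109      16                 1744
Ops       49       6                  294
take 2 rows with smallest salary:
      salary  tenure  tenure_times_salary
dept                                     
Ops       49       6                  294
HR       109      16                 1744
Then the value at row 'Ops', column 'tenure_times_salary': 294

294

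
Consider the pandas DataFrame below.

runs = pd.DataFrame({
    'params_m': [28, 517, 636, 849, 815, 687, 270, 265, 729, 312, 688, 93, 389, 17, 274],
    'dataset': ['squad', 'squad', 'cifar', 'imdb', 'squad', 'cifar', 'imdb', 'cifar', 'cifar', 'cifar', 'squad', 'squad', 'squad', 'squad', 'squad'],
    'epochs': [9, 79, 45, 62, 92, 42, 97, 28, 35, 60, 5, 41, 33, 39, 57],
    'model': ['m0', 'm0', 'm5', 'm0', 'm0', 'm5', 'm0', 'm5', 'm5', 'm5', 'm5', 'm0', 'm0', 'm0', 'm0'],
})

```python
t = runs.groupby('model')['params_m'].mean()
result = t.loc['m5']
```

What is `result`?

group by model, mean of params_m:
model
m0    361.333333
m5    552.833333
Name: params_m, dtype: float64
Finally, value at index 'm5' = 552.833333333.

552.833333333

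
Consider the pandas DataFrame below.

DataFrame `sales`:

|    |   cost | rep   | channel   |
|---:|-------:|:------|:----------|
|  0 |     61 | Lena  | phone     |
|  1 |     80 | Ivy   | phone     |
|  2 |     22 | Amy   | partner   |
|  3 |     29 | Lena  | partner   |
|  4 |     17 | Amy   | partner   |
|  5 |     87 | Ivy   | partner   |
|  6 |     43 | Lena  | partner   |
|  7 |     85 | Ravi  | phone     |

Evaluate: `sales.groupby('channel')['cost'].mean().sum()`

group by channel, mean of cost:
channel
partner    39.600000
phone      75.333333
Name: cost, dtype: float64
Then the sum of the resulting series: 114.933333333

114.933333333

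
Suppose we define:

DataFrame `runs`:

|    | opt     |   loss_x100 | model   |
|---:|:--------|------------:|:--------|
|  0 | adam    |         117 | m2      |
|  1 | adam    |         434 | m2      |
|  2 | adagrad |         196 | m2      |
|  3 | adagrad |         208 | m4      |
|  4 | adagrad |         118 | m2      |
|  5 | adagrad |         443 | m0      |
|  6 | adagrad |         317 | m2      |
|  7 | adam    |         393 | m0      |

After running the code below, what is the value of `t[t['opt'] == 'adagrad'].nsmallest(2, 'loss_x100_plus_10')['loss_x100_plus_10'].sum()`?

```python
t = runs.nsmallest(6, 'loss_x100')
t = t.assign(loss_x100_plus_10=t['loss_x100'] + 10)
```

334

take 6 rows with smallest loss_x100:
       opt  loss_x100 model
0     adam        117    m2
4  adagrad        118    m2
2  adagrad        196    m2
3  adagrad        208    m4
6  adagrad        317    m2
7     adam        393    m0
add column loss_x100_plus_10 = t['loss_x100'] + 10:
       opt  loss_x100 model  loss_x100_plus_10
0     adam        117    m2                127
4  adagrad        118    m2                128
2  adagrad        196    m2                206
3  adagrad        208    m4                218
6  adagrad        317    m2                327
7     adam        393    m0                403
filter rows where opt == 'adagrad':
       opt  loss_x100 model  loss_x100_plus_10
4  adagrad        118    m2                128
2  adagrad        196    m2                206
3  adagrad        208    m4                218
6  adagrad        317    m2                327
take 2 rows with smallest loss_x100_plus_10:
       opt  loss_x100 model  loss_x100_plus_10
4  adagrad        118    m2                128
2  adagrad        196    m2                206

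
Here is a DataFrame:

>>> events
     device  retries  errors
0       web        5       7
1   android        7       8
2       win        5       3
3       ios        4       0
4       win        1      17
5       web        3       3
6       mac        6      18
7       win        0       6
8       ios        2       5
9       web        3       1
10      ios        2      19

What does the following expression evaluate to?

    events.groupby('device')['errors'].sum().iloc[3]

11

group by device, sum of errors:
device
android     8
ios        24
mac        18
web        11
win        26
Name: errors, dtype: int64
Finally, value at position 3 = 11.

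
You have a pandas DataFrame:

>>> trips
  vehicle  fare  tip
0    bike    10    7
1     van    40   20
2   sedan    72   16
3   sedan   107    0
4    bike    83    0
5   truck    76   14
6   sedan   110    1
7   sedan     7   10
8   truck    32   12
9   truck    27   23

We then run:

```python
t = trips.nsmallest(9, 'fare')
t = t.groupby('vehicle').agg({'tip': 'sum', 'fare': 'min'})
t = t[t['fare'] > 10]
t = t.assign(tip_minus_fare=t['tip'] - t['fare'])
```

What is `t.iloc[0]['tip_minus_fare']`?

take 9 rows with smallest fare:
  vehicle  fare  tip
7   sedan     7   10
0    bike    10    7
9   truck    27   23
8   truck    32   12
1     van    40   20
2   sedan    72   16
5   truck    76   14
4    bike    83    0
3   sedan   107    0
group by vehicle: sum(tip), min(fare):
         tip  fare
vehicle           
bike       7    10
sedan     26     7
truck     49    27
van       20    40
filter rows where fare > 10:
         tip  fare
vehicle           
truck     49    27
van       20    40
add column tip_minus_fare = t['tip'] - t['fare']:
         tip  fare  tip_minus_fare
vehicle                           
truck     49    27              22
van       20    40             -20
The value at position 0, column 'tip_minus_fare' is 22.

22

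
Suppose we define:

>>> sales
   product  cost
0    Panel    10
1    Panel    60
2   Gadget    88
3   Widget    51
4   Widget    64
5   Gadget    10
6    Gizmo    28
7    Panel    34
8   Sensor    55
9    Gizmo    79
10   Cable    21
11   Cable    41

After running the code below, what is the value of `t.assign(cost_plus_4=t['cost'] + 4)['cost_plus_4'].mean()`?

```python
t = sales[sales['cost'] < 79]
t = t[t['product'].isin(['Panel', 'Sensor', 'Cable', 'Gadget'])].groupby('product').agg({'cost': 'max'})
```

filter rows where cost < 79:
   product  cost
0    Panel    10
1    Panel    60
3   Widget    51
4   Widget    64
5   Gadget    10
6    Gizmo    28
7    Panel    34
8   Sensor    55
10   Cable    21
11   Cable    41
filter rows where product in ['Panel', 'Sensor', 'Cable', 'Gadget']:
   product  cost
0    Panel    10
1    Panel    60
5   Gadget    10
7    Panel    34
8   Sensor    55
10   Cable    21
11   Cable    41
group by product, max of cost:
         cost
product      
Cable      41
Gadget     10
Panel      60
Sensor     55
add column cost_plus_4 = t['cost'] + 4:
         cost  cost_plus_4
product                   
Cable      41           45
Gadget     10           14
Panel      60           64
Sensor     55           59

45.5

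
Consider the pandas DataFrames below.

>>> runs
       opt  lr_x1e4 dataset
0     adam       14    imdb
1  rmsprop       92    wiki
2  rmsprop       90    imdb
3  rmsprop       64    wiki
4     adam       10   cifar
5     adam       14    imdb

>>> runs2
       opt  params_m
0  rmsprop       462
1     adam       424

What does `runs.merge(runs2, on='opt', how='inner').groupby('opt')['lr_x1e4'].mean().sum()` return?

94.6666666667

merge on 'opt' (how='inner') → 6 rows:
       opt  lr_x1e4 dataset  params_m
0     adam       14    imdb       424
1  rmsprop       92    wiki       462
2  rmsprop       90    imdb       462
3  rmsprop       64    wiki       462
4     adam       10   cifar       424
5     adam       14    imdb       424
group by opt, mean of lr_x1e4:
opt
adam       12.666667
rmsprop    82.000000
Name: lr_x1e4, dtype: float64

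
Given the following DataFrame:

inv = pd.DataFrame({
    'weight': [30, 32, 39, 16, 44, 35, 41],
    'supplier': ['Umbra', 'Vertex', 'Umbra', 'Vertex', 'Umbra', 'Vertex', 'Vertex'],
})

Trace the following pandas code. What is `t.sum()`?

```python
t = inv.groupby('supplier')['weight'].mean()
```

group by supplier, mean of weight:
supplier
Umbra     37.666667
Vertex    31.000000
Name: weight, dtype: float64
So sum() = 68.6666666667.

68.6666666667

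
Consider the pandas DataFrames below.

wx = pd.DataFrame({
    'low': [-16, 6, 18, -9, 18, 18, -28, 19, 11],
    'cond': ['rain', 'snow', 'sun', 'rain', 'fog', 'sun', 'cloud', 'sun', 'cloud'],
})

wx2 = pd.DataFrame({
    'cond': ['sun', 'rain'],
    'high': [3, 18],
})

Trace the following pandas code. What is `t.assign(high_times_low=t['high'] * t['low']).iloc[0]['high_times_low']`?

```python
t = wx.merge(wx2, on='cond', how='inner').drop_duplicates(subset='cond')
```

-288

merge on 'cond' (how='inner') → 5 rows:
   low  cond  high
0  -16  rain    18
1   18   sun     3
2   -9  rain    18
3   18   sun     3
4   19   sun     3
drop duplicate cond (keep=first):
   low  cond  high
0  -16  rain    18
1   18   sun     3
add column high_times_low = t['high'] * t['low']:
   low  cond  high  high_times_low
0  -16  rain    18            -288
1   18   sun     3              54
value at position 0, column 'high_times_low' → -288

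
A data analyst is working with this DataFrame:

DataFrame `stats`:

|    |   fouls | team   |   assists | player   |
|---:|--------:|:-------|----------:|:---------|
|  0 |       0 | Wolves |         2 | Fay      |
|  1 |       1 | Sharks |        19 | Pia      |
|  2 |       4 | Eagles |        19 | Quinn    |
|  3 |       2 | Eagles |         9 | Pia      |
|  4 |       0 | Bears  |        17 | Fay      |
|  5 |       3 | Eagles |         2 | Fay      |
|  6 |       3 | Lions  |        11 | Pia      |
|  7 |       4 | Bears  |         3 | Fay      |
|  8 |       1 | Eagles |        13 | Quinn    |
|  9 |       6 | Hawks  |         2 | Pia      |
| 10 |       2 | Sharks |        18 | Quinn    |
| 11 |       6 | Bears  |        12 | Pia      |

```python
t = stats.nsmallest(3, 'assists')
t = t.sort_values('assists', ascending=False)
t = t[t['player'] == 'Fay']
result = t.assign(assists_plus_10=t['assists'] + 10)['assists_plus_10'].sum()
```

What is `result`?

24

take 3 rows with smallest assists:
   fouls    team  assists player
0      0  Wolves        2    Fay
5      3  Eagles        2    Fay
9      6   Hawks        2    Pia
sort by assists descending:
   fouls    team  assists player
0      0  Wolves        2    Fay
5      3  Eagles        2    Fay
9      6   Hawks        2    Pia
filter rows where player == 'Fay':
   fouls    team  assists player
0      0  Wolves        2    Fay
5      3  Eagles        2    Fay
add column assists_plus_10 = t['assists'] + 10:
   fouls    team  assists player  assists_plus_10
0      0  Wolves        2    Fay               12
5      3  Eagles        2    Fay               12
Taking the sum of column 'assists_plus_10' gives 24.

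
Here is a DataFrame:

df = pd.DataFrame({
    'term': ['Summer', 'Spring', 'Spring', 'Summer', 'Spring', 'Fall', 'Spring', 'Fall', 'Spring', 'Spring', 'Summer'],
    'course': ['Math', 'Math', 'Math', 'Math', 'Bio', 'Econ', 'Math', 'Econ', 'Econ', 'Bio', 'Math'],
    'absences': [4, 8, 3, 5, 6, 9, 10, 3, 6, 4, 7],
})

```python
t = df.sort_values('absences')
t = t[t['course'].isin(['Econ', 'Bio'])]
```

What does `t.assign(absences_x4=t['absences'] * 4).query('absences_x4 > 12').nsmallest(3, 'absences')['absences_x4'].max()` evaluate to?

24

sort by absences:
      term course  absences
2   Spring   Math         3
7     Fall   Econ         3
0   Summer   Math         4
9   Spring    Bio         4
3   Summer   Math         5
4   Spring    Bio         6
8   Spring   Econ         6
10  Summer   Math         7
1   Spring   Math         8
5     Fall   Econ         9
6   Spring   Math        10
filter rows where course in ['Econ', 'Bio']:
     term course  absences
7    Fall   Econ         3
9  Spring    Bio         4
4  Spring    Bio         6
8  Spring   Econ         6
5    Fall   Econ         9
add column absences_x4 = t['absences'] * 4:
     term course  absences  absences_x4
7    Fall   Econ         3           12
9  Spring    Bio         4           16
4  Spring    Bio         6           24
8  Spring   Econ         6           24
5    Fall   Econ         9           36
filter rows where absences_x4 > 12:
     term course  absences  absences_x4
9  Spring    Bio         4           16
4  Spring    Bio         6           24
8  Spring   Econ         6           24
5    Fall   Econ         9           36
take 3 rows with smallest absences:
     term course  absences  absences_x4
9  Spring    Bio         4           16
4  Spring    Bio         6           24
8  Spring   Econ         6           24
Reading off the max of column 'absences_x4', we get 24.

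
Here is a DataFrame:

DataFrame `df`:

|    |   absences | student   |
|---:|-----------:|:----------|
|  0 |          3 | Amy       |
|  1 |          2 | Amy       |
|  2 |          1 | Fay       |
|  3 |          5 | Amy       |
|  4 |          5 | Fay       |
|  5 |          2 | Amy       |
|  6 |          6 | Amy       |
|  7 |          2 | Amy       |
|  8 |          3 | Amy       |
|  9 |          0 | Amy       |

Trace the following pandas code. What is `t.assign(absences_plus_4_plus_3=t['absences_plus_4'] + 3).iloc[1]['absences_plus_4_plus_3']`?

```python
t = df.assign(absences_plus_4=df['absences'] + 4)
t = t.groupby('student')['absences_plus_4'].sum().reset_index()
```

17

add column absences_plus_4 = df['absences'] + 4:
   absences student  absences_plus_4
0         3     Amy                7
1         2     Amy                6
2         1     Fay                5
3         5     Amy                9
4         5     Fay                9
5         2     Amy                6
6         6     Amy               10
7         2     Amy                6
8         3     Amy                7
9         0     Amy                4
group by student, sum of absences_plus_4:
student
Amy    55
Fay    14
Name: absences_plus_4, dtype: int64
reset_index():
  student  absences_plus_4
0     Amy               55
1     Fay               14
add column absences_plus_4_plus_3 = t['absences_plus_4'] + 3:
  student  absences_plus_4  absences_plus_4_plus_3
0     Amy               55                      58
1     Fay               14                      17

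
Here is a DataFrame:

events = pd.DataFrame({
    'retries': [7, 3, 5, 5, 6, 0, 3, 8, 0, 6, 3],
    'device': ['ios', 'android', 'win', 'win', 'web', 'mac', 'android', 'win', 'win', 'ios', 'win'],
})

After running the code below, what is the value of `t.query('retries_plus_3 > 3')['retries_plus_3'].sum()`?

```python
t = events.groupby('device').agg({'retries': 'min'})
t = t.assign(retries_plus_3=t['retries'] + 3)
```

24

group by device, min of retries:
         retries
device          
android        3
ios            6
mac            0
web            6
win            0
add column retries_plus_3 = t['retries'] + 3:
         retries  retries_plus_3
device                          
android        3               6
ios            6               9
mac            0               3
web            6               9
win            0               3
filter rows where retries_plus_3 > 3:
         retries  retries_plus_3
device                          
android        3               6
ios            6               9
web            6               9
Taking the sum of column 'retries_plus_3' gives 24.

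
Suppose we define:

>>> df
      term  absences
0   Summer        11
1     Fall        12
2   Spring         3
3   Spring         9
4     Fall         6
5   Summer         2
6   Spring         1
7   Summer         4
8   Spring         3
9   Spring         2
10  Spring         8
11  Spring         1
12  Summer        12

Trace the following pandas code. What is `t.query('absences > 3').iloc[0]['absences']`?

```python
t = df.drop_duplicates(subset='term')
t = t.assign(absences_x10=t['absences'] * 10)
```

11

drop duplicate term (keep=first):
     term  absences
0  Summer        11
1    Fall        12
2  Spring         3
add column absences_x10 = t['absences'] * 10:
     term  absences  absences_x10
0  Summer        11           110
1    Fall        12           120
2  Spring         3            30
filter rows where absences > 3:
     term  absences  absences_x10
0  Summer        11           110
1    Fall        12           120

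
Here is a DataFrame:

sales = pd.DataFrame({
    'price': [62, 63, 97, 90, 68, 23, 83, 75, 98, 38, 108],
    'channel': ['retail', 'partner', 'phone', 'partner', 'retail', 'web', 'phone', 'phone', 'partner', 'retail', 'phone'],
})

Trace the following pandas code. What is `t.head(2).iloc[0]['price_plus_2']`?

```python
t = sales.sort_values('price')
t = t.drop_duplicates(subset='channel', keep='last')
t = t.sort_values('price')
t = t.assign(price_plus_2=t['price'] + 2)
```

sort by price:
    price  channel
5      23      web
9      38   retail
0      62   retail
1      63  partner
4      68   retail
7      75    phone
6      83    phone
3      90  partner
2      97    phone
8      98  partner
10    108    phone
drop duplicate channel (keep=last):
    price  channel
5      23      web
4      68   retail
8      98  partner
10    108    phone
sort by price:
    price  channel
5      23      web
4      68   retail
8      98  partner
10    108    phone
add column price_plus_2 = t['price'] + 2:
    price  channel  price_plus_2
5      23      web            25
4      68   retail            70
8      98  partner           100
10    108    phone           110
take first 2 rows:
   price channel  price_plus_2
5     23     web            25
4     68  retail            70
Taking the value at position 0, column 'price_plus_2' gives 25.

25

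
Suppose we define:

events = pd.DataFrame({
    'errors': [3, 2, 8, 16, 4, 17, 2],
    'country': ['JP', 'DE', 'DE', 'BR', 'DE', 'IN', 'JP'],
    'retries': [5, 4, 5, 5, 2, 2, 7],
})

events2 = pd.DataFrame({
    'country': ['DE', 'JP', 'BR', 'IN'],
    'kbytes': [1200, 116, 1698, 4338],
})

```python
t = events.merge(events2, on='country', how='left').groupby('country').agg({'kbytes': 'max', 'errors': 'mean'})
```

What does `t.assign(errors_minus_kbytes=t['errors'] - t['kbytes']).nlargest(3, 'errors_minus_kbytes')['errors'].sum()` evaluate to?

merge on 'country' (how='left') → 7 rows:
   errors country  retries  kbytes
0       3      JP        5     116
1       2      DE        4    1200
2       8      DE        5    1200
3      16      BR        5    1698
4       4      DE        2    1200
5      17      IN        2    4338
6       2      JP        7     116
group by country: max(kbytes), mean(errors):
         kbytes     errors
country                   
BR         1698  16.000000
DE         1200   4.666667
IN         4338  17.000000
JP          116   2.500000
add column errors_minus_kbytes = t['errors'] - t['kbytes']:
         kbytes     errors  errors_minus_kbytes
country                                        
BR         1698  16.000000         -1682.000000
DE         1200   4.666667         -1195.333333
IN         4338  17.000000         -4321.000000
JP          116   2.500000          -113.500000
take 3 rows with largest errors_minus_kbytes:
         kbytes     errors  errors_minus_kbytes
country                                        
JP          116   2.500000          -113.500000
DE         1200   4.666667         -1195.333333
BR         1698  16.000000         -1682.000000
Reading off the sum of column 'errors', we get 23.1666666667.

23.1666666667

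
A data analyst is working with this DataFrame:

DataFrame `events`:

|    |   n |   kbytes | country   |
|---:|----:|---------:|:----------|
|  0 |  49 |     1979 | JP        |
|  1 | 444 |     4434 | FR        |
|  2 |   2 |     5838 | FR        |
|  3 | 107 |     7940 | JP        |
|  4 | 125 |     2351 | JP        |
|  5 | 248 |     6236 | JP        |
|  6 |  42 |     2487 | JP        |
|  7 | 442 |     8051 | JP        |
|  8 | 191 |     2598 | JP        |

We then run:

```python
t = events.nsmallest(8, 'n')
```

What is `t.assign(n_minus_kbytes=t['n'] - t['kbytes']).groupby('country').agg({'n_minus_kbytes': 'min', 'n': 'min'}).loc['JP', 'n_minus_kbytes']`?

take 8 rows with smallest n:
     n  kbytes country
2    2    5838      FR
6   42    2487      JP
0   49    1979      JP
3  107    7940      JP
4  125    2351      JP
8  191    2598      JP
5  248    6236      JP
7  442    8051      JP
add column n_minus_kbytes = t['n'] - t['kbytes']:
     n  kbytes country  n_minus_kbytes
2    2    5838      FR           -5836
6   42    2487      JP           -2445
0   49    1979      JP           -1930
3  107    7940      JP           -7833
4  125    2351      JP           -2226
8  191    2598      JP           -2407
5  248    6236      JP           -5988
7  442    8051      JP           -7609
group by country: min(n_minus_kbytes), min(n):
         n_minus_kbytes   n
country                    
FR                -5836   2
JP                -7833  42
Reading off the value at row 'JP', column 'n_minus_kbytes', we get -7833.

-7833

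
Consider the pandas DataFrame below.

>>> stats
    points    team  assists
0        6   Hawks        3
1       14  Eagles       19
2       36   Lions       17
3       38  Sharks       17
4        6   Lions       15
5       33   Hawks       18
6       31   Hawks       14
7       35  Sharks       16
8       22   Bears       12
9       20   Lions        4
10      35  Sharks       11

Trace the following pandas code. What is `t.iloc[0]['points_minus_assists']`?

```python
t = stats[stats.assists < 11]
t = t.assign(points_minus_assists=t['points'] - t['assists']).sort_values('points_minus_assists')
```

filter rows where assists < 11:
   points   team  assists
0       6  Hawks        3
9      20  Lions        4
add column points_minus_assists = t['points'] - t['assists']:
   points   team  assists  points_minus_assists
0       6  Hawks        3                     3
9      20  Lions        4                    16
sort by points_minus_assists:
   points   team  assists  points_minus_assists
0       6  Hawks        3                     3
9      20  Lions        4                    16
Reading off the value at position 0, column 'points_minus_assists', we get 3.

3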